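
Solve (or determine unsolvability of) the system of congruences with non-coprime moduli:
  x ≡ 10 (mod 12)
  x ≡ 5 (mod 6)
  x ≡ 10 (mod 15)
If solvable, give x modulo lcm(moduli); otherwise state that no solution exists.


Moduli 12, 6, 15 are not pairwise coprime, so CRT works modulo lcm(m_i) when all pairwise compatibility conditions hold.
Pairwise compatibility: gcd(m_i, m_j) must divide a_i - a_j for every pair.
Merge one congruence at a time:
  Start: x ≡ 10 (mod 12).
  Combine with x ≡ 5 (mod 6): gcd(12, 6) = 6, and 5 - 10 = -5 is NOT divisible by 6.
    ⇒ system is inconsistent (no integer solution).

No solution (the system is inconsistent).


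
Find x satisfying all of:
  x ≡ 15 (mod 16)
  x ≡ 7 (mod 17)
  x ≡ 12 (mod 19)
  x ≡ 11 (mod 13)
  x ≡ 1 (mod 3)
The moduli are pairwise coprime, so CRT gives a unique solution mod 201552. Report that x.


Product of moduli M = 16 · 17 · 19 · 13 · 3 = 201552.
Merge one congruence at a time:
  Start: x ≡ 15 (mod 16).
  Combine with x ≡ 7 (mod 17); new modulus lcm = 272.
    Write x = 15 + 16·t and substitute into x ≡ 7 (mod 17): 16·t ≡ 7 − 15 = -8 (mod 17).
    Reduce coefficients mod 17: 16·t ≡ 9 (mod 17).
    The inverse of 16 mod 17 is 16 (since 16·16 = 256 = 15·17 + 1), so t ≡ 16·9 = 144 ≡ 8 (mod 17).
    Then x = 15 + 16·8 = 143, valid modulo lcm(16, 17) = 272: x ≡ 143 (mod 272).
  Combine with x ≡ 12 (mod 19); new modulus lcm = 5168.
    Write x = 143 + 272·t and substitute into x ≡ 12 (mod 19): 272·t ≡ 12 − 143 = -131 (mod 19).
    Reduce coefficients mod 19: 6·t ≡ 2 (mod 19).
    The inverse of 6 mod 19 is 16 (since 6·16 = 96 = 5·19 + 1), so t ≡ 16·2 = 32 ≡ 13 (mod 19).
    Then x = 143 + 272·13 = 3679, valid modulo lcm(272, 19) = 5168: x ≡ 3679 (mod 5168).
  Combine with x ≡ 11 (mod 13); new modulus lcm = 67184.
    Write x = 3679 + 5168·t and substitute into x ≡ 11 (mod 13): 5168·t ≡ 11 − 3679 = -3668 (mod 13).
    Reduce coefficients mod 13: 7·t ≡ 11 (mod 13).
    The inverse of 7 mod 13 is 2 (since 7·2 = 14 = 1·13 + 1), so t ≡ 2·11 = 22 ≡ 9 (mod 13).
    Then x = 3679 + 5168·9 = 50191, valid modulo lcm(5168, 13) = 67184: x ≡ 50191 (mod 67184).
  Combine with x ≡ 1 (mod 3); new modulus lcm = 201552.
    Write x = 50191 + 67184·t and substitute into x ≡ 1 (mod 3): 67184·t ≡ 1 − 50191 = -50190 (mod 3).
    Reduce coefficients mod 3: 2·t ≡ 0 (mod 3).
    The inverse of 2 mod 3 is 2 (since 2·2 = 4 = 1·3 + 1), so t ≡ 2·0 = 0 ≡ 0 (mod 3).
    Then x = 50191 + 67184·0 = 50191, valid modulo lcm(67184, 3) = 201552: x ≡ 50191 (mod 201552).
Verify against each original: 50191 mod 16 = 15, 50191 mod 17 = 7, 50191 mod 19 = 12, 50191 mod 13 = 11, 50191 mod 3 = 1.

x ≡ 50191 (mod 201552).


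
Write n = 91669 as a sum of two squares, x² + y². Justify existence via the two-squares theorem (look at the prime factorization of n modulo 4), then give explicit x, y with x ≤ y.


Step 1: Factor n = 91669 = 29^2 · 109.
Step 2: Check the mod-4 condition on each prime factor: 29 ≡ 1 (mod 4), exponent 2; 109 ≡ 1 (mod 4), exponent 1.
All primes ≡ 3 (mod 4) appear to even exponent (or don't appear), so by the two-squares theorem n IS expressible as a sum of two squares.
Step 3: Build a representation. Here n = 29 · 29 · 109 is a product of primes ≡ 1 (mod 4). Each prime p ≡ 1 (mod 4) is itself a sum of two squares; find a² by testing p − a² for a perfect square:
  29: 29 − 1² = 28, 29 − 2² = 25 = 5² ⇒ 29 = 2² + 5².
  109: 109 − 1² = 108, 109 − 2² = 105, 109 − 3² = 100 = 10² ⇒ 109 = 3² + 10².
  Combine using the Brahmagupta–Fibonacci identity (a² + b²)(c² + d²) = (ac − bd)² + (ad + bc)² = (ac + bd)² + (ad − bc)²:
  29 · 29 = 841: from (2² + 5²)(2² + 5²), take (2·2 − 5·5, 2·5 + 5·2) = (4 − 25, 10 + 10) = (-21, 20); dropping signs (only squares matter) gives (21, 20); check 21² + 20² = 441 + 400 = 841 ✓.
  841 · 109 = 91669: from (21² + 20²)(3² + 10²), take (21·3 − 20·10, 21·10 + 20·3) = (63 − 200, 210 + 60) = (-137, 270); dropping signs (only squares matter) gives (137, 270); check 137² + 270² = 18769 + 72900 = 91669 ✓.
Step 4: Order so x ≤ y and verify: 137² + 270² = 18769 + 72900 = 91669 = n. ✓

n = 91669 = 137² + 270² (one valid representation with x ≤ y).


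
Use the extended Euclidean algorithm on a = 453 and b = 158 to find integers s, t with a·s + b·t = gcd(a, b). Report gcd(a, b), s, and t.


Euclidean algorithm on (453, 158) — divide until remainder is 0:
  453 = 2 · 158 + 137
  158 = 1 · 137 + 21
  137 = 6 · 21 + 11
  21 = 1 · 11 + 10
  11 = 1 · 10 + 1
  10 = 10 · 1 + 0
gcd(453, 158) = 1.
Track Bezout coefficients alongside the remainders: start with r₀ = 453 = a·1 + b·0 (s = 1, t = 0) and r₁ = 158 = a·0 + b·1 (s = 0, t = 1); each new remainder r_{k+1} = r_{k-1} − q_k·r_k inherits s_{k+1} = s_{k-1} − q_k·s_k, t_{k+1} = t_{k-1} − q_k·t_k, so r_k = a·s_k + b·t_k at every step:
  q = 2: r = 137, s = 1 − 2·0 = 1, t = 0 − 2·1 = -2  (check: 453·1 + 158·(-2) = 137)
  q = 1: r = 21, s = 0 − 1·1 = -1, t = 1 − 1·(-2) = 3  (check: 453·(-1) + 158·3 = 21)
  q = 6: r = 11, s = 1 − 6·(-1) = 7, t = -2 − 6·3 = -20  (check: 453·7 + 158·(-20) = 11)
  q = 1: r = 10, s = -1 − 1·7 = -8, t = 3 − 1·(-20) = 23  (check: 453·(-8) + 158·23 = 10)
  q = 1: r = 1, s = 7 − 1·(-8) = 15, t = -20 − 1·23 = -43  (check: 453·15 + 158·(-43) = 1)
The row with r = 1 (the gcd) gives the Bezout coefficients s = 15, t = -43.
Result: 453 · (15) + 158 · (-43) = 1.

gcd(453, 158) = 1; s = 15, t = -43 (check: 453·15 + 158·(-43) = 1).


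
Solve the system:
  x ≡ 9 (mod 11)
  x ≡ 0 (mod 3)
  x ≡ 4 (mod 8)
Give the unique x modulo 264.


Moduli 11, 3, 8 are pairwise coprime; by CRT there is a unique solution modulo M = 11 · 3 · 8 = 264.
Solve pairwise, accumulating the modulus:
  Start with x ≡ 9 (mod 11).
  Combine with x ≡ 0 (mod 3): since gcd(11, 3) = 1, we get a unique residue mod 33.
    Write x = 9 + 11·t and substitute into x ≡ 0 (mod 3): 11·t ≡ 0 − 9 = -9 (mod 3).
    Reduce coefficients mod 3: 2·t ≡ 0 (mod 3).
    The inverse of 2 mod 3 is 2 (since 2·2 = 4 = 1·3 + 1), so t ≡ 2·0 = 0 ≡ 0 (mod 3).
    Then x = 9 + 11·0 = 9, valid modulo lcm(11, 3) = 33: x ≡ 9 (mod 33).
  Combine with x ≡ 4 (mod 8): since gcd(33, 8) = 1, we get a unique residue mod 264.
    Write x = 9 + 33·t and substitute into x ≡ 4 (mod 8): 33·t ≡ 4 − 9 = -5 (mod 8).
    Reduce coefficients mod 8: 1·t ≡ 3 (mod 8).
    So t ≡ 3 (mod 8).
    Then x = 9 + 33·3 = 108, valid modulo lcm(33, 8) = 264: x ≡ 108 (mod 264).
Verify: 108 mod 11 = 9 ✓, 108 mod 3 = 0 ✓, 108 mod 8 = 4 ✓.

x ≡ 108 (mod 264).


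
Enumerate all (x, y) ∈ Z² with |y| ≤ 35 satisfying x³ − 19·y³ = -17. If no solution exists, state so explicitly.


The equation is x³ - 19y³ = -17. For fixed y, x³ = 19·y³ − 17, so a solution requires the RHS to be a perfect cube.
Strategy: iterate y from -35 to 35, compute RHS = 19·y³ − 17, and check whether it is a (positive or negative) perfect cube.
Check small values of y:
  y = 0: RHS = -17 is not a perfect cube.
  y = 1: RHS = 2 is not a perfect cube.
  y = -1: RHS = -36 is not a perfect cube.
  y = 2: RHS = 135 is not a perfect cube.
  y = -2: RHS = -169 is not a perfect cube.
  y = 3: RHS = 496 is not a perfect cube.
  y = -3: RHS = -530 is not a perfect cube.
Continuing the search up to |y| = 35 finds no solutions either.
No (x, y) in the scanned range satisfies the equation.

No integer solutions with |y| ≤ 35.


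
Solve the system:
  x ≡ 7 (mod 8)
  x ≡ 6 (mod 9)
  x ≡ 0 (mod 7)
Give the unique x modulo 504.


Moduli 8, 9, 7 are pairwise coprime; by CRT there is a unique solution modulo M = 8 · 9 · 7 = 504.
Solve pairwise, accumulating the modulus:
  Start with x ≡ 7 (mod 8).
  Combine with x ≡ 6 (mod 9): since gcd(8, 9) = 1, we get a unique residue mod 72.
    Write x = 7 + 8·t and substitute into x ≡ 6 (mod 9): 8·t ≡ 6 − 7 = -1 (mod 9).
    Reduce coefficients mod 9: 8·t ≡ 8 (mod 9).
    The inverse of 8 mod 9 is 8 (since 8·8 = 64 = 7·9 + 1), so t ≡ 8·8 = 64 ≡ 1 (mod 9).
    Then x = 7 + 8·1 = 15, valid modulo lcm(8, 9) = 72: x ≡ 15 (mod 72).
  Combine with x ≡ 0 (mod 7): since gcd(72, 7) = 1, we get a unique residue mod 504.
    Write x = 15 + 72·t and substitute into x ≡ 0 (mod 7): 72·t ≡ 0 − 15 = -15 (mod 7).
    Reduce coefficients mod 7: 2·t ≡ 6 (mod 7).
    The inverse of 2 mod 7 is 4 (since 2·4 = 8 = 1·7 + 1), so t ≡ 4·6 = 24 ≡ 3 (mod 7).
    Then x = 15 + 72·3 = 231, valid modulo lcm(72, 7) = 504: x ≡ 231 (mod 504).
Verify: 231 mod 8 = 7 ✓, 231 mod 9 = 6 ✓, 231 mod 7 = 0 ✓.

x ≡ 231 (mod 504).


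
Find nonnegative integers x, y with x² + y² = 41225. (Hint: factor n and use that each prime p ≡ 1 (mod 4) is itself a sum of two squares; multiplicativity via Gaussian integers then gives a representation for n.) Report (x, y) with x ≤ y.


Step 1: Factor n = 41225 = 5^2 · 17 · 97.
Step 2: Check the mod-4 condition on each prime factor: 5 ≡ 1 (mod 4), exponent 2; 17 ≡ 1 (mod 4), exponent 1; 97 ≡ 1 (mod 4), exponent 1.
All primes ≡ 3 (mod 4) appear to even exponent (or don't appear), so by the two-squares theorem n IS expressible as a sum of two squares.
Step 3: Build a representation. Group n = k² · m with k = 5 and m = 17 · 97 = 1649 (a product of primes ≡ 1 (mod 4)); a representation of m scales to one of n via (k·x)² + (k·y)² = k²(x² + y²). Each prime p ≡ 1 (mod 4) is itself a sum of two squares; find a² by testing p − a² for a perfect square:
  17: 17 − 1² = 16 = 4² ⇒ 17 = 1² + 4².
  97: 97 − 1² = 96, 97 − 2² = 93, 97 − 3² = 88, 97 − 4² = 81 = 9² ⇒ 97 = 4² + 9².
  Combine using the Brahmagupta–Fibonacci identity (a² + b²)(c² + d²) = (ac − bd)² + (ad + bc)² = (ac + bd)² + (ad − bc)²:
  17 · 97 = 1649: from (1² + 4²)(4² + 9²), take (1·4 − 4·9, 1·9 + 4·4) = (4 − 36, 9 + 16) = (-32, 25); dropping signs (only squares matter) gives (32, 25); check 32² + 25² = 1024 + 625 = 1649 ✓.
  Scale by k = 5: (5·32, 5·25) = (160, 125).
Step 4: Order so x ≤ y and verify: 125² + 160² = 15625 + 25600 = 41225 = n. ✓

n = 41225 = 125² + 160² (one valid representation with x ≤ y).


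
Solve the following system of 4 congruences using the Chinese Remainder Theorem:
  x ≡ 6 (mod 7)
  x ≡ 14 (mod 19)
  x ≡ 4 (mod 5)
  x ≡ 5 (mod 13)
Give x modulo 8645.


Product of moduli M = 7 · 19 · 5 · 13 = 8645.
Merge one congruence at a time:
  Start: x ≡ 6 (mod 7).
  Combine with x ≡ 14 (mod 19); new modulus lcm = 133.
    Write x = 6 + 7·t and substitute into x ≡ 14 (mod 19): 7·t ≡ 14 − 6 = 8 (mod 19).
    The inverse of 7 mod 19 is 11 (since 7·11 = 77 = 4·19 + 1), so t ≡ 11·8 = 88 ≡ 12 (mod 19).
    Then x = 6 + 7·12 = 90, valid modulo lcm(7, 19) = 133: x ≡ 90 (mod 133).
  Combine with x ≡ 4 (mod 5); new modulus lcm = 665.
    Write x = 90 + 133·t and substitute into x ≡ 4 (mod 5): 133·t ≡ 4 − 90 = -86 (mod 5).
    Reduce coefficients mod 5: 3·t ≡ 4 (mod 5).
    The inverse of 3 mod 5 is 2 (since 3·2 = 6 = 1·5 + 1), so t ≡ 2·4 = 8 ≡ 3 (mod 5).
    Then x = 90 + 133·3 = 489, valid modulo lcm(133, 5) = 665: x ≡ 489 (mod 665).
  Combine with x ≡ 5 (mod 13); new modulus lcm = 8645.
    Write x = 489 + 665·t and substitute into x ≡ 5 (mod 13): 665·t ≡ 5 − 489 = -484 (mod 13).
    Reduce coefficients mod 13: 2·t ≡ 10 (mod 13).
    The inverse of 2 mod 13 is 7 (since 2·7 = 14 = 1·13 + 1), so t ≡ 7·10 = 70 ≡ 5 (mod 13).
    Then x = 489 + 665·5 = 3814, valid modulo lcm(665, 13) = 8645: x ≡ 3814 (mod 8645).
Verify against each original: 3814 mod 7 = 6, 3814 mod 19 = 14, 3814 mod 5 = 4, 3814 mod 13 = 5.

x ≡ 3814 (mod 8645).


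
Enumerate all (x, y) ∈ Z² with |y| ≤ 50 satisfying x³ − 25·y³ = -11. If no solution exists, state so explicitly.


The equation is x³ - 25y³ = -11. For fixed y, x³ = 25·y³ − 11, so a solution requires the RHS to be a perfect cube.
Strategy: iterate y from -50 to 50, compute RHS = 25·y³ − 11, and check whether it is a (positive or negative) perfect cube.
Check small values of y:
  y = 0: RHS = -11 is not a perfect cube.
  y = 1: RHS = 14 is not a perfect cube.
  y = -1: RHS = -36 is not a perfect cube.
  y = 2: RHS = 189 is not a perfect cube.
  y = -2: RHS = -211 is not a perfect cube.
  y = 3: RHS = 664 is not a perfect cube.
  y = -3: RHS = -686 is not a perfect cube.
Continuing the search up to |y| = 50 finds no solutions either.
No (x, y) in the scanned range satisfies the equation.

No integer solutions with |y| ≤ 50.


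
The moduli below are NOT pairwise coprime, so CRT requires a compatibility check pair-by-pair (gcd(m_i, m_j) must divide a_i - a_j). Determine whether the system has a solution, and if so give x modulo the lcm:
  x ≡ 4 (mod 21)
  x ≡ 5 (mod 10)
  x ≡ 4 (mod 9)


Moduli 21, 10, 9 are not pairwise coprime, so CRT works modulo lcm(m_i) when all pairwise compatibility conditions hold.
Pairwise compatibility: gcd(m_i, m_j) must divide a_i - a_j for every pair.
Merge one congruence at a time:
  Start: x ≡ 4 (mod 21).
  Combine with x ≡ 5 (mod 10): gcd(21, 10) = 1; 5 - 4 = 1, which IS divisible by 1, so compatible.
    Write x = 4 + 21·t and substitute into x ≡ 5 (mod 10): 21·t ≡ 5 − 4 = 1 (mod 10).
    Reduce coefficients mod 10: 1·t ≡ 1 (mod 10).
    So t ≡ 1 (mod 10).
    Then x = 4 + 21·1 = 25, valid modulo lcm(21, 10) = 210: x ≡ 25 (mod 210).
  Combine with x ≡ 4 (mod 9): gcd(210, 9) = 3; 4 - 25 = -21, which IS divisible by 3, so compatible.
    Write x = 25 + 210·t and substitute into x ≡ 4 (mod 9): 210·t ≡ 4 − 25 = -21 (mod 9).
    Divide the congruence (and modulus) by g = 3: 70·t ≡ -7 (mod 3).
    Reduce coefficients mod 3: 1·t ≡ 2 (mod 3).
    So t ≡ 2 (mod 3).
    Then x = 25 + 210·2 = 445, valid modulo lcm(210, 9) = 630: x ≡ 445 (mod 630).
Verify: 445 mod 21 = 4, 445 mod 10 = 5, 445 mod 9 = 4.

x ≡ 445 (mod 630).


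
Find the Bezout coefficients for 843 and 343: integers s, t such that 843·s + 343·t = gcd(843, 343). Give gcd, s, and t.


Euclidean algorithm on (843, 343) — divide until remainder is 0:
  843 = 2 · 343 + 157
  343 = 2 · 157 + 29
  157 = 5 · 29 + 12
  29 = 2 · 12 + 5
  12 = 2 · 5 + 2
  5 = 2 · 2 + 1
  2 = 2 · 1 + 0
gcd(843, 343) = 1.
Track Bezout coefficients alongside the remainders: start with r₀ = 843 = a·1 + b·0 (s = 1, t = 0) and r₁ = 343 = a·0 + b·1 (s = 0, t = 1); each new remainder r_{k+1} = r_{k-1} − q_k·r_k inherits s_{k+1} = s_{k-1} − q_k·s_k, t_{k+1} = t_{k-1} − q_k·t_k, so r_k = a·s_k + b·t_k at every step:
  q = 2: r = 157, s = 1 − 2·0 = 1, t = 0 − 2·1 = -2  (check: 843·1 + 343·(-2) = 157)
  q = 2: r = 29, s = 0 − 2·1 = -2, t = 1 − 2·(-2) = 5  (check: 843·(-2) + 343·5 = 29)
  q = 5: r = 12, s = 1 − 5·(-2) = 11, t = -2 − 5·5 = -27  (check: 843·11 + 343·(-27) = 12)
  q = 2: r = 5, s = -2 − 2·11 = -24, t = 5 − 2·(-27) = 59  (check: 843·(-24) + 343·59 = 5)
  q = 2: r = 2, s = 11 − 2·(-24) = 59, t = -27 − 2·59 = -145  (check: 843·59 + 343·(-145) = 2)
  q = 2: r = 1, s = -24 − 2·59 = -142, t = 59 − 2·(-145) = 349  (check: 843·(-142) + 343·349 = 1)
The row with r = 1 (the gcd) gives the Bezout coefficients s = -142, t = 349.
Result: 843 · (-142) + 343 · (349) = 1.

gcd(843, 343) = 1; s = -142, t = 349 (check: 843·(-142) + 343·349 = 1).


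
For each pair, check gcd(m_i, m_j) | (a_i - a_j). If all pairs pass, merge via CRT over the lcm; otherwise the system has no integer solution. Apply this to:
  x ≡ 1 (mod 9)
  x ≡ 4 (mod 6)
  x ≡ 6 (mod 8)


Moduli 9, 6, 8 are not pairwise coprime, so CRT works modulo lcm(m_i) when all pairwise compatibility conditions hold.
Pairwise compatibility: gcd(m_i, m_j) must divide a_i - a_j for every pair.
Merge one congruence at a time:
  Start: x ≡ 1 (mod 9).
  Combine with x ≡ 4 (mod 6): gcd(9, 6) = 3; 4 - 1 = 3, which IS divisible by 3, so compatible.
    Write x = 1 + 9·t and substitute into x ≡ 4 (mod 6): 9·t ≡ 4 − 1 = 3 (mod 6).
    Divide the congruence (and modulus) by g = 3: 3·t ≡ 1 (mod 2).
    Reduce coefficients mod 2: 1·t ≡ 1 (mod 2).
    So t ≡ 1 (mod 2).
    Then x = 1 + 9·1 = 10, valid modulo lcm(9, 6) = 18: x ≡ 10 (mod 18).
  Combine with x ≡ 6 (mod 8): gcd(18, 8) = 2; 6 - 10 = -4, which IS divisible by 2, so compatible.
    Write x = 10 + 18·t and substitute into x ≡ 6 (mod 8): 18·t ≡ 6 − 10 = -4 (mod 8).
    Divide the congruence (and modulus) by g = 2: 9·t ≡ -2 (mod 4).
    Reduce coefficients mod 4: 1·t ≡ 2 (mod 4).
    So t ≡ 2 (mod 4).
    Then x = 10 + 18·2 = 46, valid modulo lcm(18, 8) = 72: x ≡ 46 (mod 72).
Verify: 46 mod 9 = 1, 46 mod 6 = 4, 46 mod 8 = 6.

x ≡ 46 (mod 72).


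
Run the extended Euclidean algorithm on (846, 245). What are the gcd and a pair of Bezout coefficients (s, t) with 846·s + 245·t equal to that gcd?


Euclidean algorithm on (846, 245) — divide until remainder is 0:
  846 = 3 · 245 + 111
  245 = 2 · 111 + 23
  111 = 4 · 23 + 19
  23 = 1 · 19 + 4
  19 = 4 · 4 + 3
  4 = 1 · 3 + 1
  3 = 3 · 1 + 0
gcd(846, 245) = 1.
Track Bezout coefficients alongside the remainders: start with r₀ = 846 = a·1 + b·0 (s = 1, t = 0) and r₁ = 245 = a·0 + b·1 (s = 0, t = 1); each new remainder r_{k+1} = r_{k-1} − q_k·r_k inherits s_{k+1} = s_{k-1} − q_k·s_k, t_{k+1} = t_{k-1} − q_k·t_k, so r_k = a·s_k + b·t_k at every step:
  q = 3: r = 111, s = 1 − 3·0 = 1, t = 0 − 3·1 = -3  (check: 846·1 + 245·(-3) = 111)
  q = 2: r = 23, s = 0 − 2·1 = -2, t = 1 − 2·(-3) = 7  (check: 846·(-2) + 245·7 = 23)
  q = 4: r = 19, s = 1 − 4·(-2) = 9, t = -3 − 4·7 = -31  (check: 846·9 + 245·(-31) = 19)
  q = 1: r = 4, s = -2 − 1·9 = -11, t = 7 − 1·(-31) = 38  (check: 846·(-11) + 245·38 = 4)
  q = 4: r = 3, s = 9 − 4·(-11) = 53, t = -31 − 4·38 = -183  (check: 846·53 + 245·(-183) = 3)
  q = 1: r = 1, s = -11 − 1·53 = -64, t = 38 − 1·(-183) = 221  (check: 846·(-64) + 245·221 = 1)
The row with r = 1 (the gcd) gives the Bezout coefficients s = -64, t = 221.
Result: 846 · (-64) + 245 · (221) = 1.

gcd(846, 245) = 1; s = -64, t = 221 (check: 846·(-64) + 245·221 = 1).


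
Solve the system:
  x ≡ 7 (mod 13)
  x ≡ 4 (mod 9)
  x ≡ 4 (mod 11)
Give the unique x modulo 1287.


Moduli 13, 9, 11 are pairwise coprime; by CRT there is a unique solution modulo M = 13 · 9 · 11 = 1287.
Solve pairwise, accumulating the modulus:
  Start with x ≡ 7 (mod 13).
  Combine with x ≡ 4 (mod 9): since gcd(13, 9) = 1, we get a unique residue mod 117.
    Write x = 7 + 13·t and substitute into x ≡ 4 (mod 9): 13·t ≡ 4 − 7 = -3 (mod 9).
    Reduce coefficients mod 9: 4·t ≡ 6 (mod 9).
    The inverse of 4 mod 9 is 7 (since 4·7 = 28 = 3·9 + 1), so t ≡ 7·6 = 42 ≡ 6 (mod 9).
    Then x = 7 + 13·6 = 85, valid modulo lcm(13, 9) = 117: x ≡ 85 (mod 117).
  Combine with x ≡ 4 (mod 11): since gcd(117, 11) = 1, we get a unique residue mod 1287.
    Write x = 85 + 117·t and substitute into x ≡ 4 (mod 11): 117·t ≡ 4 − 85 = -81 (mod 11).
    Reduce coefficients mod 11: 7·t ≡ 7 (mod 11).
    The inverse of 7 mod 11 is 8 (since 7·8 = 56 = 5·11 + 1), so t ≡ 8·7 = 56 ≡ 1 (mod 11).
    Then x = 85 + 117·1 = 202, valid modulo lcm(117, 11) = 1287: x ≡ 202 (mod 1287).
Verify: 202 mod 13 = 7 ✓, 202 mod 9 = 4 ✓, 202 mod 11 = 4 ✓.

x ≡ 202 (mod 1287).


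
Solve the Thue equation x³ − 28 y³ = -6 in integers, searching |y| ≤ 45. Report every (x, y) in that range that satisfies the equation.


The equation is x³ - 28y³ = -6. For fixed y, x³ = 28·y³ − 6, so a solution requires the RHS to be a perfect cube.
Strategy: iterate y from -45 to 45, compute RHS = 28·y³ − 6, and check whether it is a (positive or negative) perfect cube.
Check small values of y:
  y = 0: RHS = -6 is not a perfect cube.
  y = 1: RHS = 22 is not a perfect cube.
  y = -1: RHS = -34 is not a perfect cube.
  y = 2: RHS = 218 is not a perfect cube.
  y = -2: RHS = -230 is not a perfect cube.
  y = 3: RHS = 750 is not a perfect cube.
  y = -3: RHS = -762 is not a perfect cube.
Continuing the search up to |y| = 45 finds no solutions either.
No (x, y) in the scanned range satisfies the equation.

No integer solutions with |y| ≤ 45.


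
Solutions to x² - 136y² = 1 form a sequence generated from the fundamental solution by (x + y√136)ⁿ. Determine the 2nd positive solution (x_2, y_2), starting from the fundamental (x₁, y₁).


Step 1: Find the fundamental solution (x₁, y₁) of x² - 136y² = 1.
  Expand √136 as a continued fraction. a₀ = ⌊√136⌋ = 11; iterate m_{k+1} = d_k·a_k − m_k, d_{k+1} = (136 − m_{k+1}²)/d_k, a_{k+1} = ⌊(a₀ + m_{k+1})/d_{k+1}⌋ (starting m₀ = 0, d₀ = 1), with convergents p_k = a_k·p_{k-1} + p_{k-2}, q_k = a_k·q_{k-1} + q_{k-2} (p₋₁ = 1, q₋₁ = 0):
  k = 0: a₀ = 11; p₀/q₀ = 11/1; p₀² − 136·q₀² = 121 − 136 = -15.
  k = 1: m = 11, d = 15, a = ⌊(11 + 11)/15⌋ = 1; p/q = (1·11 + 1)/(1·1 + 0) = 12/1; p² − 136·q² = 144 − 136 = 8.
  k = 2: m = 4, d = 8, a = ⌊(11 + 4)/8⌋ = 1; p/q = (1·12 + 11)/(1·1 + 1) = 23/2; p² − 136·q² = 529 − 544 = -15.
  k = 3: m = 4, d = 15, a = ⌊(11 + 4)/15⌋ = 1; p/q = (1·23 + 12)/(1·2 + 1) = 35/3; p² − 136·q² = 1225 − 1224 = 1.
  The first convergent with p² − 136·q² = 1 gives the fundamental solution (x₁, y₁) = (35, 3).
Step 2: Apply the recurrence (x_{n+1}, y_{n+1}) = (x₁x_n + 136y₁y_n, x₁y_n + y₁x_n) repeatedly.
  From (x_1, y_1) = (35, 3): x_2 = 35·35 + 136·3·3 = 2449; y_2 = 35·3 + 3·35 = 210.
Step 3: Verify x_2² - 136·y_2² = 5997601 - 5997600 = 1 (should be 1). ✓

(x_1, y_1) = (35, 3); (x_2, y_2) = (2449, 210).


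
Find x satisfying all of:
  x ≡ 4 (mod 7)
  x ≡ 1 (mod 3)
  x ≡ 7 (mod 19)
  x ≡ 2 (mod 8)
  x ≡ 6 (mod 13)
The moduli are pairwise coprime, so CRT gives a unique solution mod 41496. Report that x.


Product of moduli M = 7 · 3 · 19 · 8 · 13 = 41496.
Merge one congruence at a time:
  Start: x ≡ 4 (mod 7).
  Combine with x ≡ 1 (mod 3); new modulus lcm = 21.
    Write x = 4 + 7·t and substitute into x ≡ 1 (mod 3): 7·t ≡ 1 − 4 = -3 (mod 3).
    Reduce coefficients mod 3: 1·t ≡ 0 (mod 3).
    So t ≡ 0 (mod 3).
    Then x = 4 + 7·0 = 4, valid modulo lcm(7, 3) = 21: x ≡ 4 (mod 21).
  Combine with x ≡ 7 (mod 19); new modulus lcm = 399.
    Write x = 4 + 21·t and substitute into x ≡ 7 (mod 19): 21·t ≡ 7 − 4 = 3 (mod 19).
    Reduce coefficients mod 19: 2·t ≡ 3 (mod 19).
    The inverse of 2 mod 19 is 10 (since 2·10 = 20 = 1·19 + 1), so t ≡ 10·3 = 30 ≡ 11 (mod 19).
    Then x = 4 + 21·11 = 235, valid modulo lcm(21, 19) = 399: x ≡ 235 (mod 399).
  Combine with x ≡ 2 (mod 8); new modulus lcm = 3192.
    Write x = 235 + 399·t and substitute into x ≡ 2 (mod 8): 399·t ≡ 2 − 235 = -233 (mod 8).
    Reduce coefficients mod 8: 7·t ≡ 7 (mod 8).
    The inverse of 7 mod 8 is 7 (since 7·7 = 49 = 6·8 + 1), so t ≡ 7·7 = 49 ≡ 1 (mod 8).
    Then x = 235 + 399·1 = 634, valid modulo lcm(399, 8) = 3192: x ≡ 634 (mod 3192).
  Combine with x ≡ 6 (mod 13); new modulus lcm = 41496.
    Write x = 634 + 3192·t and substitute into x ≡ 6 (mod 13): 3192·t ≡ 6 − 634 = -628 (mod 13).
    Reduce coefficients mod 13: 7·t ≡ 9 (mod 13).
    The inverse of 7 mod 13 is 2 (since 7·2 = 14 = 1·13 + 1), so t ≡ 2·9 = 18 ≡ 5 (mod 13).
    Then x = 634 + 3192·5 = 16594, valid modulo lcm(3192, 13) = 41496: x ≡ 16594 (mod 41496).
Verify against each original: 16594 mod 7 = 4, 16594 mod 3 = 1, 16594 mod 19 = 7, 16594 mod 8 = 2, 16594 mod 13 = 6.

x ≡ 16594 (mod 41496).


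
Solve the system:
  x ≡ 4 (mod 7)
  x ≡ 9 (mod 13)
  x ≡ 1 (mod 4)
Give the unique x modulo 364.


Moduli 7, 13, 4 are pairwise coprime; by CRT there is a unique solution modulo M = 7 · 13 · 4 = 364.
Solve pairwise, accumulating the modulus:
  Start with x ≡ 4 (mod 7).
  Combine with x ≡ 9 (mod 13): since gcd(7, 13) = 1, we get a unique residue mod 91.
    Write x = 4 + 7·t and substitute into x ≡ 9 (mod 13): 7·t ≡ 9 − 4 = 5 (mod 13).
    The inverse of 7 mod 13 is 2 (since 7·2 = 14 = 1·13 + 1), so t ≡ 2·5 = 10 ≡ 10 (mod 13).
    Then x = 4 + 7·10 = 74, valid modulo lcm(7, 13) = 91: x ≡ 74 (mod 91).
  Combine with x ≡ 1 (mod 4): since gcd(91, 4) = 1, we get a unique residue mod 364.
    Write x = 74 + 91·t and substitute into x ≡ 1 (mod 4): 91·t ≡ 1 − 74 = -73 (mod 4).
    Reduce coefficients mod 4: 3·t ≡ 3 (mod 4).
    The inverse of 3 mod 4 is 3 (since 3·3 = 9 = 2·4 + 1), so t ≡ 3·3 = 9 ≡ 1 (mod 4).
    Then x = 74 + 91·1 = 165, valid modulo lcm(91, 4) = 364: x ≡ 165 (mod 364).
Verify: 165 mod 7 = 4 ✓, 165 mod 13 = 9 ✓, 165 mod 4 = 1 ✓.

x ≡ 165 (mod 364).


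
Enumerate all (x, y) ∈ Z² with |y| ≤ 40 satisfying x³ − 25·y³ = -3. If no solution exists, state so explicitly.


The equation is x³ - 25y³ = -3. For fixed y, x³ = 25·y³ − 3, so a solution requires the RHS to be a perfect cube.
Strategy: iterate y from -40 to 40, compute RHS = 25·y³ − 3, and check whether it is a (positive or negative) perfect cube.
Check small values of y:
  y = 0: RHS = -3 is not a perfect cube.
  y = 1: RHS = 22 is not a perfect cube.
  y = -1: RHS = -28 is not a perfect cube.
  y = 2: RHS = 197 is not a perfect cube.
  y = -2: RHS = -203 is not a perfect cube.
  y = 3: RHS = 672 is not a perfect cube.
  y = -3: RHS = -678 is not a perfect cube.
Continuing the search up to |y| = 40 finds no solutions either.
No (x, y) in the scanned range satisfies the equation.

No integer solutions with |y| ≤ 40.


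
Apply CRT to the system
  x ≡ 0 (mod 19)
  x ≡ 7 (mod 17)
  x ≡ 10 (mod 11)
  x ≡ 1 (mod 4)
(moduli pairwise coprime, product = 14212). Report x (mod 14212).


Product of moduli M = 19 · 17 · 11 · 4 = 14212.
Merge one congruence at a time:
  Start: x ≡ 0 (mod 19).
  Combine with x ≡ 7 (mod 17); new modulus lcm = 323.
    Write x = 0 + 19·t and substitute into x ≡ 7 (mod 17): 19·t ≡ 7 − 0 = 7 (mod 17).
    Reduce coefficients mod 17: 2·t ≡ 7 (mod 17).
    The inverse of 2 mod 17 is 9 (since 2·9 = 18 = 1·17 + 1), so t ≡ 9·7 = 63 ≡ 12 (mod 17).
    Then x = 0 + 19·12 = 228, valid modulo lcm(19, 17) = 323: x ≡ 228 (mod 323).
  Combine with x ≡ 10 (mod 11); new modulus lcm = 3553.
    Write x = 228 + 323·t and substitute into x ≡ 10 (mod 11): 323·t ≡ 10 − 228 = -218 (mod 11).
    Reduce coefficients mod 11: 4·t ≡ 2 (mod 11).
    The inverse of 4 mod 11 is 3 (since 4·3 = 12 = 1·11 + 1), so t ≡ 3·2 = 6 ≡ 6 (mod 11).
    Then x = 228 + 323·6 = 2166, valid modulo lcm(323, 11) = 3553: x ≡ 2166 (mod 3553).
  Combine with x ≡ 1 (mod 4); new modulus lcm = 14212.
    Write x = 2166 + 3553·t and substitute into x ≡ 1 (mod 4): 3553·t ≡ 1 − 2166 = -2165 (mod 4).
    Reduce coefficients mod 4: 1·t ≡ 3 (mod 4).
    So t ≡ 3 (mod 4).
    Then x = 2166 + 3553·3 = 12825, valid modulo lcm(3553, 4) = 14212: x ≡ 12825 (mod 14212).
Verify against each original: 12825 mod 19 = 0, 12825 mod 17 = 7, 12825 mod 11 = 10, 12825 mod 4 = 1.

x ≡ 12825 (mod 14212).


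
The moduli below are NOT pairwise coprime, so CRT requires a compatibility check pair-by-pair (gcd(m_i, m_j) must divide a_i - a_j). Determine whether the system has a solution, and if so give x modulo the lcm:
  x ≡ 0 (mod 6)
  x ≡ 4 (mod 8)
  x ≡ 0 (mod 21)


Moduli 6, 8, 21 are not pairwise coprime, so CRT works modulo lcm(m_i) when all pairwise compatibility conditions hold.
Pairwise compatibility: gcd(m_i, m_j) must divide a_i - a_j for every pair.
Merge one congruence at a time:
  Start: x ≡ 0 (mod 6).
  Combine with x ≡ 4 (mod 8): gcd(6, 8) = 2; 4 - 0 = 4, which IS divisible by 2, so compatible.
    Write x = 0 + 6·t and substitute into x ≡ 4 (mod 8): 6·t ≡ 4 − 0 = 4 (mod 8).
    Divide the congruence (and modulus) by g = 2: 3·t ≡ 2 (mod 4).
    The inverse of 3 mod 4 is 3 (since 3·3 = 9 = 2·4 + 1), so t ≡ 3·2 = 6 ≡ 2 (mod 4).
    Then x = 0 + 6·2 = 12, valid modulo lcm(6, 8) = 24: x ≡ 12 (mod 24).
  Combine with x ≡ 0 (mod 21): gcd(24, 21) = 3; 0 - 12 = -12, which IS divisible by 3, so compatible.
    Write x = 12 + 24·t and substitute into x ≡ 0 (mod 21): 24·t ≡ 0 − 12 = -12 (mod 21).
    Divide the congruence (and modulus) by g = 3: 8·t ≡ -4 (mod 7).
    Reduce coefficients mod 7: 1·t ≡ 3 (mod 7).
    So t ≡ 3 (mod 7).
    Then x = 12 + 24·3 = 84, valid modulo lcm(24, 21) = 168: x ≡ 84 (mod 168).
Verify: 84 mod 6 = 0, 84 mod 8 = 4, 84 mod 21 = 0.

x ≡ 84 (mod 168).


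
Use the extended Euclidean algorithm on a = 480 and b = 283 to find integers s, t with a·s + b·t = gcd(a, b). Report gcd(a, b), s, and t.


Euclidean algorithm on (480, 283) — divide until remainder is 0:
  480 = 1 · 283 + 197
  283 = 1 · 197 + 86
  197 = 2 · 86 + 25
  86 = 3 · 25 + 11
  25 = 2 · 11 + 3
  11 = 3 · 3 + 2
  3 = 1 · 2 + 1
  2 = 2 · 1 + 0
gcd(480, 283) = 1.
Track Bezout coefficients alongside the remainders: start with r₀ = 480 = a·1 + b·0 (s = 1, t = 0) and r₁ = 283 = a·0 + b·1 (s = 0, t = 1); each new remainder r_{k+1} = r_{k-1} − q_k·r_k inherits s_{k+1} = s_{k-1} − q_k·s_k, t_{k+1} = t_{k-1} − q_k·t_k, so r_k = a·s_k + b·t_k at every step:
  q = 1: r = 197, s = 1 − 1·0 = 1, t = 0 − 1·1 = -1  (check: 480·1 + 283·(-1) = 197)
  q = 1: r = 86, s = 0 − 1·1 = -1, t = 1 − 1·(-1) = 2  (check: 480·(-1) + 283·2 = 86)
  q = 2: r = 25, s = 1 − 2·(-1) = 3, t = -1 − 2·2 = -5  (check: 480·3 + 283·(-5) = 25)
  q = 3: r = 11, s = -1 − 3·3 = -10, t = 2 − 3·(-5) = 17  (check: 480·(-10) + 283·17 = 11)
  q = 2: r = 3, s = 3 − 2·(-10) = 23, t = -5 − 2·17 = -39  (check: 480·23 + 283·(-39) = 3)
  q = 3: r = 2, s = -10 − 3·23 = -79, t = 17 − 3·(-39) = 134  (check: 480·(-79) + 283·134 = 2)
  q = 1: r = 1, s = 23 − 1·(-79) = 102, t = -39 − 1·134 = -173  (check: 480·102 + 283·(-173) = 1)
The row with r = 1 (the gcd) gives the Bezout coefficients s = 102, t = -173.
Result: 480 · (102) + 283 · (-173) = 1.

gcd(480, 283) = 1; s = 102, t = -173 (check: 480·102 + 283·(-173) = 1).


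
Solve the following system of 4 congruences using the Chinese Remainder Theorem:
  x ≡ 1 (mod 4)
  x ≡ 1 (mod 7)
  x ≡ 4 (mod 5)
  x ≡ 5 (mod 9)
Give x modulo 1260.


Product of moduli M = 4 · 7 · 5 · 9 = 1260.
Merge one congruence at a time:
  Start: x ≡ 1 (mod 4).
  Combine with x ≡ 1 (mod 7); new modulus lcm = 28.
    Write x = 1 + 4·t and substitute into x ≡ 1 (mod 7): 4·t ≡ 1 − 1 = 0 (mod 7).
    The inverse of 4 mod 7 is 2 (since 4·2 = 8 = 1·7 + 1), so t ≡ 2·0 = 0 ≡ 0 (mod 7).
    Then x = 1 + 4·0 = 1, valid modulo lcm(4, 7) = 28: x ≡ 1 (mod 28).
  Combine with x ≡ 4 (mod 5); new modulus lcm = 140.
    Write x = 1 + 28·t and substitute into x ≡ 4 (mod 5): 28·t ≡ 4 − 1 = 3 (mod 5).
    Reduce coefficients mod 5: 3·t ≡ 3 (mod 5).
    The inverse of 3 mod 5 is 2 (since 3·2 = 6 = 1·5 + 1), so t ≡ 2·3 = 6 ≡ 1 (mod 5).
    Then x = 1 + 28·1 = 29, valid modulo lcm(28, 5) = 140: x ≡ 29 (mod 140).
  Combine with x ≡ 5 (mod 9); new modulus lcm = 1260.
    Write x = 29 + 140·t and substitute into x ≡ 5 (mod 9): 140·t ≡ 5 − 29 = -24 (mod 9).
    Reduce coefficients mod 9: 5·t ≡ 3 (mod 9).
    The inverse of 5 mod 9 is 2 (since 5·2 = 10 = 1·9 + 1), so t ≡ 2·3 = 6 ≡ 6 (mod 9).
    Then x = 29 + 140·6 = 869, valid modulo lcm(140, 9) = 1260: x ≡ 869 (mod 1260).
Verify against each original: 869 mod 4 = 1, 869 mod 7 = 1, 869 mod 5 = 4, 869 mod 9 = 5.

x ≡ 869 (mod 1260).


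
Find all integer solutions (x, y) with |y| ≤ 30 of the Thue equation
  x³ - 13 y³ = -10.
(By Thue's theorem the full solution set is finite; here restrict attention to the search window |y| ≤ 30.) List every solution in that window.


The equation is x³ - 13y³ = -10. For fixed y, x³ = 13·y³ − 10, so a solution requires the RHS to be a perfect cube.
Strategy: iterate y from -30 to 30, compute RHS = 13·y³ − 10, and check whether it is a (positive or negative) perfect cube.
Check small values of y:
  y = 0: RHS = -10 is not a perfect cube.
  y = 1: RHS = 3 is not a perfect cube.
  y = -1: RHS = -23 is not a perfect cube.
  y = 2: RHS = 94 is not a perfect cube.
  y = -2: RHS = -114 is not a perfect cube.
  y = 3: RHS = 341 is not a perfect cube.
  y = -3: RHS = -361 is not a perfect cube.
Continuing the search up to |y| = 30 finds no solutions either.
No (x, y) in the scanned range satisfies the equation.

No integer solutions with |y| ≤ 30.


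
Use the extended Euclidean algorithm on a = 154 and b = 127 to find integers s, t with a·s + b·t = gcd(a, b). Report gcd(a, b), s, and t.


Euclidean algorithm on (154, 127) — divide until remainder is 0:
  154 = 1 · 127 + 27
  127 = 4 · 27 + 19
  27 = 1 · 19 + 8
  19 = 2 · 8 + 3
  8 = 2 · 3 + 2
  3 = 1 · 2 + 1
  2 = 2 · 1 + 0
gcd(154, 127) = 1.
Track Bezout coefficients alongside the remainders: start with r₀ = 154 = a·1 + b·0 (s = 1, t = 0) and r₁ = 127 = a·0 + b·1 (s = 0, t = 1); each new remainder r_{k+1} = r_{k-1} − q_k·r_k inherits s_{k+1} = s_{k-1} − q_k·s_k, t_{k+1} = t_{k-1} − q_k·t_k, so r_k = a·s_k + b·t_k at every step:
  q = 1: r = 27, s = 1 − 1·0 = 1, t = 0 − 1·1 = -1  (check: 154·1 + 127·(-1) = 27)
  q = 4: r = 19, s = 0 − 4·1 = -4, t = 1 − 4·(-1) = 5  (check: 154·(-4) + 127·5 = 19)
  q = 1: r = 8, s = 1 − 1·(-4) = 5, t = -1 − 1·5 = -6  (check: 154·5 + 127·(-6) = 8)
  q = 2: r = 3, s = -4 − 2·5 = -14, t = 5 − 2·(-6) = 17  (check: 154·(-14) + 127·17 = 3)
  q = 2: r = 2, s = 5 − 2·(-14) = 33, t = -6 − 2·17 = -40  (check: 154·33 + 127·(-40) = 2)
  q = 1: r = 1, s = -14 − 1·33 = -47, t = 17 − 1·(-40) = 57  (check: 154·(-47) + 127·57 = 1)
The row with r = 1 (the gcd) gives the Bezout coefficients s = -47, t = 57.
Result: 154 · (-47) + 127 · (57) = 1.

gcd(154, 127) = 1; s = -47, t = 57 (check: 154·(-47) + 127·57 = 1).


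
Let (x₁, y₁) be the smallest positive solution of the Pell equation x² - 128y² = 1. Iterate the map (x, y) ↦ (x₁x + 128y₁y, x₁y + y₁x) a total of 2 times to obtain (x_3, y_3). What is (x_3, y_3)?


Step 1: Find the fundamental solution (x₁, y₁) of x² - 128y² = 1.
  Expand √128 as a continued fraction. a₀ = ⌊√128⌋ = 11; iterate m_{k+1} = d_k·a_k − m_k, d_{k+1} = (128 − m_{k+1}²)/d_k, a_{k+1} = ⌊(a₀ + m_{k+1})/d_{k+1}⌋ (starting m₀ = 0, d₀ = 1), with convergents p_k = a_k·p_{k-1} + p_{k-2}, q_k = a_k·q_{k-1} + q_{k-2} (p₋₁ = 1, q₋₁ = 0):
  k = 0: a₀ = 11; p₀/q₀ = 11/1; p₀² − 128·q₀² = 121 − 128 = -7.
  k = 1: m = 11, d = 7, a = ⌊(11 + 11)/7⌋ = 3; p/q = (3·11 + 1)/(3·1 + 0) = 34/3; p² − 128·q² = 1156 − 1152 = 4.
  k = 2: m = 10, d = 4, a = ⌊(11 + 10)/4⌋ = 5; p/q = (5·34 + 11)/(5·3 + 1) = 181/16; p² − 128·q² = 32761 − 32768 = -7.
  k = 3: m = 10, d = 7, a = ⌊(11 + 10)/7⌋ = 3; p/q = (3·181 + 34)/(3·16 + 3) = 577/51; p² − 128·q² = 332929 − 332928 = 1.
  The first convergent with p² − 128·q² = 1 gives the fundamental solution (x₁, y₁) = (577, 51).
Step 2: Apply the recurrence (x_{n+1}, y_{n+1}) = (x₁x_n + 128y₁y_n, x₁y_n + y₁x_n) repeatedly.
  From (x_1, y_1) = (577, 51): x_2 = 577·577 + 128·51·51 = 665857; y_2 = 577·51 + 51·577 = 58854.
  From (x_2, y_2) = (665857, 58854): x_3 = 577·665857 + 128·51·58854 = 768398401; y_3 = 577·58854 + 51·665857 = 67917465.
Step 3: Verify x_3² - 128·y_3² = 590436102659356801 - 590436102659356800 = 1 (should be 1). ✓

(x_1, y_1) = (577, 51); (x_3, y_3) = (768398401, 67917465).


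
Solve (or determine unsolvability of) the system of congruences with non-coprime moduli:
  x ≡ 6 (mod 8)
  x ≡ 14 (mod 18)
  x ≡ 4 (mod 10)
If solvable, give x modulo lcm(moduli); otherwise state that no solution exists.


Moduli 8, 18, 10 are not pairwise coprime, so CRT works modulo lcm(m_i) when all pairwise compatibility conditions hold.
Pairwise compatibility: gcd(m_i, m_j) must divide a_i - a_j for every pair.
Merge one congruence at a time:
  Start: x ≡ 6 (mod 8).
  Combine with x ≡ 14 (mod 18): gcd(8, 18) = 2; 14 - 6 = 8, which IS divisible by 2, so compatible.
    Write x = 6 + 8·t and substitute into x ≡ 14 (mod 18): 8·t ≡ 14 − 6 = 8 (mod 18).
    Divide the congruence (and modulus) by g = 2: 4·t ≡ 4 (mod 9).
    The inverse of 4 mod 9 is 7 (since 4·7 = 28 = 3·9 + 1), so t ≡ 7·4 = 28 ≡ 1 (mod 9).
    Then x = 6 + 8·1 = 14, valid modulo lcm(8, 18) = 72: x ≡ 14 (mod 72).
  Combine with x ≡ 4 (mod 10): gcd(72, 10) = 2; 4 - 14 = -10, which IS divisible by 2, so compatible.
    Write x = 14 + 72·t and substitute into x ≡ 4 (mod 10): 72·t ≡ 4 − 14 = -10 (mod 10).
    Divide the congruence (and modulus) by g = 2: 36·t ≡ -5 (mod 5).
    Reduce coefficients mod 5: 1·t ≡ 0 (mod 5).
    So t ≡ 0 (mod 5).
    Then x = 14 + 72·0 = 14, valid modulo lcm(72, 10) = 360: x ≡ 14 (mod 360).
Verify: 14 mod 8 = 6, 14 mod 18 = 14, 14 mod 10 = 4.

x ≡ 14 (mod 360).


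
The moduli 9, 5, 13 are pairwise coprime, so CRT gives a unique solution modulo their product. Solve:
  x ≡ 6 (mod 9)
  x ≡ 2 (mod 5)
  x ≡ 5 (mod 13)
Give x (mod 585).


Moduli 9, 5, 13 are pairwise coprime; by CRT there is a unique solution modulo M = 9 · 5 · 13 = 585.
Solve pairwise, accumulating the modulus:
  Start with x ≡ 6 (mod 9).
  Combine with x ≡ 2 (mod 5): since gcd(9, 5) = 1, we get a unique residue mod 45.
    Write x = 6 + 9·t and substitute into x ≡ 2 (mod 5): 9·t ≡ 2 − 6 = -4 (mod 5).
    Reduce coefficients mod 5: 4·t ≡ 1 (mod 5).
    The inverse of 4 mod 5 is 4 (since 4·4 = 16 = 3·5 + 1), so t ≡ 4·1 = 4 ≡ 4 (mod 5).
    Then x = 6 + 9·4 = 42, valid modulo lcm(9, 5) = 45: x ≡ 42 (mod 45).
  Combine with x ≡ 5 (mod 13): since gcd(45, 13) = 1, we get a unique residue mod 585.
    Write x = 42 + 45·t and substitute into x ≡ 5 (mod 13): 45·t ≡ 5 − 42 = -37 (mod 13).
    Reduce coefficients mod 13: 6·t ≡ 2 (mod 13).
    The inverse of 6 mod 13 is 11 (since 6·11 = 66 = 5·13 + 1), so t ≡ 11·2 = 22 ≡ 9 (mod 13).
    Then x = 42 + 45·9 = 447, valid modulo lcm(45, 13) = 585: x ≡ 447 (mod 585).
Verify: 447 mod 9 = 6 ✓, 447 mod 5 = 2 ✓, 447 mod 13 = 5 ✓.

x ≡ 447 (mod 585).


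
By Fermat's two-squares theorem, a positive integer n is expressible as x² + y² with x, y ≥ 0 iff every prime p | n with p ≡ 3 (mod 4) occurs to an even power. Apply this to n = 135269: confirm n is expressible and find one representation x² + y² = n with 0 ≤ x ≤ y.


Step 1: Factor n = 135269 = 17 · 73 · 109.
Step 2: Check the mod-4 condition on each prime factor: 17 ≡ 1 (mod 4), exponent 1; 73 ≡ 1 (mod 4), exponent 1; 109 ≡ 1 (mod 4), exponent 1.
All primes ≡ 3 (mod 4) appear to even exponent (or don't appear), so by the two-squares theorem n IS expressible as a sum of two squares.
Step 3: Build a representation. Here n = 17 · 73 · 109 is a product of primes ≡ 1 (mod 4). Each prime p ≡ 1 (mod 4) is itself a sum of two squares; find a² by testing p − a² for a perfect square:
  17: 17 − 1² = 16 = 4² ⇒ 17 = 1² + 4².
  73: 73 − 1² = 72, 73 − 2² = 69, 73 − 3² = 64 = 8² ⇒ 73 = 3² + 8².
  109: 109 − 1² = 108, 109 − 2² = 105, 109 − 3² = 100 = 10² ⇒ 109 = 3² + 10².
  Combine using the Brahmagupta–Fibonacci identity (a² + b²)(c² + d²) = (ac − bd)² + (ad + bc)² = (ac + bd)² + (ad − bc)²:
  17 · 73 = 1241: from (1² + 4²)(3² + 8²), take (1·3 − 4·8, 1·8 + 4·3) = (3 − 32, 8 + 12) = (-29, 20); dropping signs (only squares matter) gives (29, 20); check 29² + 20² = 841 + 400 = 1241 ✓.
  1241 · 109 = 135269: from (29² + 20²)(3² + 10²), take (29·3 − 20·10, 29·10 + 20·3) = (87 − 200, 290 + 60) = (-113, 350); dropping signs (only squares matter) gives (113, 350); check 113² + 350² = 12769 + 122500 = 135269 ✓.
Step 4: Order so x ≤ y and verify: 113² + 350² = 12769 + 122500 = 135269 = n. ✓

n = 135269 = 113² + 350² (one valid representation with x ≤ y).
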